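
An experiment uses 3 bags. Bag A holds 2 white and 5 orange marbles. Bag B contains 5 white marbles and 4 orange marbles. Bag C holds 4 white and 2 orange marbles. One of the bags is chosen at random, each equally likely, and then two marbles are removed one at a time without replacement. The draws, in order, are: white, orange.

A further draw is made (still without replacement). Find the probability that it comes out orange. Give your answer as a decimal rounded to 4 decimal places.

0.4807

Under each hypothesis, the probability of the observed sequence is: P(data | bag A) = (2/7)(5/6) = 0.2381; P(data | bag B) = (5/9)(4/8) = 0.27778; P(data | bag C) = (4/6)(2/5) = 0.26667.
The prior-weighted likelihoods are 1/3 · 0.2381 = 0.079365, 1/3 · 0.27778 = 0.092593, 1/3 · 0.26667 = 0.088889; these sum to 0.26085.
The posterior is then P(bag A | data) = 0.30426, P(bag B | data) = 0.35497, P(bag C | data) = 0.34077.
Averaging over the posterior, P(orange next | data) = (4/5)(0.30426) + (3/7)(0.35497) + (1/4)(0.34077) = 0.48073.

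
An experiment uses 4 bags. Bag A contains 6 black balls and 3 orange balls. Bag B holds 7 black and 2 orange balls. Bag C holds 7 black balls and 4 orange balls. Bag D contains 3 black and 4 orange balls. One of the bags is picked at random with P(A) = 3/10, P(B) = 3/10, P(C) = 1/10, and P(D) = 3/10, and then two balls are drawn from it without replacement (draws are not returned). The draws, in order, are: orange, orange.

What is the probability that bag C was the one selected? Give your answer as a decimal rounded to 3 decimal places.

Compute the likelihood of the observed sequence for each case: P(data | bag A) = (3/9)(2/8) = 0.083333; P(data | bag B) = (2/9)(1/8) = 0.027778; P(data | bag C) = (4/11)(3/10) = 0.10909; P(data | bag D) = (4/7)(3/6) = 0.28571.
Weighting by the prior gives 3/10 · 0.083333 = 0.025, 3/10 · 0.027778 = 0.0083333, 1/10 · 0.10909 = 0.010909, 3/10 · 0.28571 = 0.085714; these sum to 0.12996.
By Bayes' rule, P(bag C | data) = (0.010909) / (0.12996) = 0.083944.

0.084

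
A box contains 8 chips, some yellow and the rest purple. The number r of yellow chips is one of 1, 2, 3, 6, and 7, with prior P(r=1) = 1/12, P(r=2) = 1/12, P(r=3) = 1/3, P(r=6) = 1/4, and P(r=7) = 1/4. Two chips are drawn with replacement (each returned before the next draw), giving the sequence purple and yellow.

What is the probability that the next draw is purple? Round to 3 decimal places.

0.472

For each hypothesis, P(data | H) works out to: P(data | r = 1) = (7/8)(1/8) = 7/64; P(data | r = 2) = (6/8)(2/8) = 3/16; P(data | r = 3) = (5/8)(3/8) = 15/64; P(data | r = 6) = (2/8)(6/8) = 3/16; P(data | r = 7) = (1/8)(7/8) = 7/64.
The prior-weighted likelihoods are 1/12 · 7/64 = 7/768, 1/12 · 3/16 = 1/64, 1/3 · 15/64 = 5/64, 1/4 · 3/16 = 3/64, 1/4 · 7/64 = 7/256; with total 17/96.
Dividing through by the total gives posterior P(r = 1 | data) = 7/136, P(r = 2 | data) = 3/34, P(r = 3 | data) = 15/34, P(r = 6 | data) = 9/34, P(r = 7 | data) = 21/136.
Averaging over the posterior, P(purple next | data) = (7/8)(7/136) + (3/4)(3/34) + (5/8)(15/34) + (1/4)(9/34) + (1/8)(21/136) = 257/544.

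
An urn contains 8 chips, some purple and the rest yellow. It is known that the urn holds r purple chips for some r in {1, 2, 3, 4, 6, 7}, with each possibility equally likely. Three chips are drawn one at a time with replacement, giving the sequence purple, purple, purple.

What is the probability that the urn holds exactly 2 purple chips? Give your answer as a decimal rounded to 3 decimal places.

The likelihood of the observed sequence under each hypothesis: P(data | r = 1) = (1/8)(1/8)(1/8) = 0.0019531; P(data | r = 2) = (2/8)(2/8)(2/8) = 0.015625; P(data | r = 3) = (3/8)(3/8)(3/8) = 0.052734; P(data | r = 4) = (4/8)(4/8)(4/8) = 0.125; P(data | r = 6) = (6/8)(6/8)(6/8) = 0.42188; P(data | r = 7) = (7/8)(7/8)(7/8) = 0.66992.
Multiplying each by its prior: 1/6 · 0.0019531 = 0.00032552, 1/6 · 0.015625 = 0.0026042, 1/6 · 0.052734 = 0.0087891, 1/6 · 0.125 = 0.020833, 1/6 · 0.42188 = 0.070312, 1/6 · 0.66992 = 0.11165; with total 0.21452.
By Bayes' rule, P(r = 2 | data) = (0.0026042) / (0.21452) = 0.01214.

0.012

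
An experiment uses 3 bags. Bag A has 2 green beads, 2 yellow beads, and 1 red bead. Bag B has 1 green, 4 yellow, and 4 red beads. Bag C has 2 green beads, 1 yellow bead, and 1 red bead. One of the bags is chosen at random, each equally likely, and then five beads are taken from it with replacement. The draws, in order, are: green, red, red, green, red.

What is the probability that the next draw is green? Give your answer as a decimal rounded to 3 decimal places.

For each hypothesis, P(data | H) works out to: P(data | bag A) = (2/5)(1/5)(1/5)(2/5)(1/5) = 0.00128; P(data | bag B) = (1/9)(4/9)(4/9)(1/9)(4/9) = 0.0010838; P(data | bag C) = (2/4)(1/4)(1/4)(2/4)(1/4) = 0.0039062.
Multiplying each by its prior: 1/3 · 0.00128 = 0.00042667, 1/3 · 0.0010838 = 0.00036128, 1/3 · 0.0039062 = 0.0013021; with total 0.00209.
Dividing through by the total gives posterior P(bag A | data) = 0.20414, P(bag B | data) = 0.17286, P(bag C | data) = 0.623.
So P(green next | data) = Σ P(green next | H) P(H | data) = (2/5)(0.20414) + (1/9)(0.17286) + (1/2)(0.623) = 0.41236.

0.412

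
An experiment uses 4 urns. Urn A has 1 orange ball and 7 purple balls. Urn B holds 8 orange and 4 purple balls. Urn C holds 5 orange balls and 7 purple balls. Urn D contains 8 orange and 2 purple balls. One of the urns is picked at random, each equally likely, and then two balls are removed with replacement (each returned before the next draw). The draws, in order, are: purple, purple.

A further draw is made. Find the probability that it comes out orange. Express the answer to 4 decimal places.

0.2733

For each hypothesis, P(data | H) works out to: P(data | urn A) = (7/8)(7/8) = 0.76562; P(data | urn B) = (4/12)(4/12) = 0.11111; P(data | urn C) = (7/12)(7/12) = 0.34028; P(data | urn D) = (2/10)(2/10) = 0.04.
Weighting by the prior gives 1/4 · 0.76562 = 0.19141, 1/4 · 0.11111 = 0.027778, 1/4 · 0.34028 = 0.085069, 1/4 · 0.04 = 0.01; these sum to 0.31425.
The posterior is then P(urn A | data) = 0.60908, P(urn B | data) = 0.088393, P(urn C | data) = 0.2707, P(urn D | data) = 0.031821.
The predictive probability is P(orange next | data) = (1/8)(0.60908) + (2/3)(0.088393) + (5/12)(0.2707) + (4/5)(0.031821) = 0.27331.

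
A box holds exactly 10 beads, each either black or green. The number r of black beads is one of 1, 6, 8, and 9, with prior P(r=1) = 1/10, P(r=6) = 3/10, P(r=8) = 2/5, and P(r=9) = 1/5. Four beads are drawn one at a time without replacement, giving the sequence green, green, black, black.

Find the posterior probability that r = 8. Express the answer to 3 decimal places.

For each hypothesis, P(data | H) works out to: P(data | r = 1) = (9/10)(8/9)(1/8)(0/7) = 0; P(data | r = 6) = (4/10)(3/9)(6/8)(5/7) = 0.071429; P(data | r = 8) = (2/10)(1/9)(8/8)(7/7) = 0.022222; P(data | r = 9) = (1/10)(0/9) = 0.
The prior-weighted likelihoods are 1/10 · 0 = 0, 3/10 · 0.071429 = 0.021429, 2/5 · 0.022222 = 0.0088889, 1/5 · 0 = 0; summing to 0.030317.
So P(r = 8 | data) = (0.0088889) / (0.030317) = 0.29319.

0.293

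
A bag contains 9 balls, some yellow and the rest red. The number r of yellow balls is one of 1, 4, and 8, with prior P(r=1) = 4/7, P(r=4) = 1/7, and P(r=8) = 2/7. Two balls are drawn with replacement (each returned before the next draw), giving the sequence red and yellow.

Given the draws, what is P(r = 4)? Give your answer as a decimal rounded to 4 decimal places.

Compute the likelihood of the observed sequence for each case: P(data | r = 1) = (8/9)(1/9) = 8/81; P(data | r = 4) = (5/9)(4/9) = 20/81; P(data | r = 8) = (1/9)(8/9) = 8/81.
The prior-weighted likelihoods are 4/7 · 8/81 = 32/567, 1/7 · 20/81 = 20/567, 2/7 · 8/81 = 16/567; summing to 68/567.
By Bayes' rule, P(r = 4 | data) = (20/567) / (68/567) = 5/17.

0.2941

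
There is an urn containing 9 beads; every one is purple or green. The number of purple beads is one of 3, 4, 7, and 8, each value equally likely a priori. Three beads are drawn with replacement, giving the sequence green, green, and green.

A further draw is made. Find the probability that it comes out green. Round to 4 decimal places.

0.6152

The likelihood of the observed sequence under each hypothesis: P(data | r = 3) = (6/9)(6/9)(6/9) = 0.2963; P(data | r = 4) = (5/9)(5/9)(5/9) = 0.17147; P(data | r = 7) = (2/9)(2/9)(2/9) = 0.010974; P(data | r = 8) = (1/9)(1/9)(1/9) = 0.0013717.
Weighting by the prior gives 1/4 · 0.2963 = 0.074074, 1/4 · 0.17147 = 0.042867, 1/4 · 0.010974 = 0.0027435, 1/4 · 0.0013717 = 0.00034294; these sum to 0.12003.
The posterior is then P(r = 3 | data) = 0.61714, P(r = 4 | data) = 0.35714, P(r = 7 | data) = 0.022857, P(r = 8 | data) = 0.0028571.
The predictive probability is P(green next | data) = (2/3)(0.61714) + (5/9)(0.35714) + (2/9)(0.022857) + (1/9)(0.0028571) = 0.61524.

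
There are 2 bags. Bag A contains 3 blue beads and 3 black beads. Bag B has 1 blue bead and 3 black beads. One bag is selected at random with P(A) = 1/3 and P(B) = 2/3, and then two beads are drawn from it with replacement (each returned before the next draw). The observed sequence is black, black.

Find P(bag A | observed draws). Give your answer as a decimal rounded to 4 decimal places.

The likelihood of the observed sequence under each hypothesis: P(data | bag A) = (3/6)(3/6) = 1/4; P(data | bag B) = (3/4)(3/4) = 9/16.
Weighting by the prior gives 1/3 · 1/4 = 1/12, 2/3 · 9/16 = 3/8; summing to 11/24.
By Bayes' rule, P(bag A | data) = (1/12) / (11/24) = 2/11.

0.1818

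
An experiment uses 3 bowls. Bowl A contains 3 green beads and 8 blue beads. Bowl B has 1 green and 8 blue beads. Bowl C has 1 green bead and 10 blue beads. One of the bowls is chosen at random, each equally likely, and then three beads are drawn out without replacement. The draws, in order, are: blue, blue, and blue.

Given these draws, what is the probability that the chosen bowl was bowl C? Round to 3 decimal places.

Under each hypothesis, the probability of the observed sequence is: P(data | bowl A) = (8/11)(7/10)(6/9) = 56/165; P(data | bowl B) = (8/9)(7/8)(6/7) = 2/3; P(data | bowl C) = (10/11)(9/10)(8/9) = 8/11.
The prior-weighted likelihoods are 1/3 · 56/165 = 56/495, 1/3 · 2/3 = 2/9, 1/3 · 8/11 = 8/33; with total 26/45.
Hence P(bowl C | data) = (8/33) / (26/45) = 60/143.

0.420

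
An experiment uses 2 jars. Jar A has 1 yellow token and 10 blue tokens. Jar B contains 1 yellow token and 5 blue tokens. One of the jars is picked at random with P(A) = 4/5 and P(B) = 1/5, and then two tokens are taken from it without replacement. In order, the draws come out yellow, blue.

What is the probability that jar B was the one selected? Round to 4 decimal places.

For each hypothesis, P(data | H) works out to: P(data | jar A) = (1/11)(10/10) = 1/11; P(data | jar B) = (1/6)(5/5) = 1/6.
Weighting by the prior gives 4/5 · 1/11 = 4/55, 1/5 · 1/6 = 1/30; with total 7/66.
Therefore the posterior P(jar B | data) = (1/30) / (7/66) = 11/35.

0.3143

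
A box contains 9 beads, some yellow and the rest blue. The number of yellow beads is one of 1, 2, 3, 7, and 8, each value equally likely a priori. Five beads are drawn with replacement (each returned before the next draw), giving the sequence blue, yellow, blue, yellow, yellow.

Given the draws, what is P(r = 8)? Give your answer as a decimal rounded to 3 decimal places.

The likelihood of the observed sequence under each hypothesis: P(data | r = 1) = (8/9)(1/9)(8/9)(1/9)(1/9) = 0.0010838; P(data | r = 2) = (7/9)(2/9)(7/9)(2/9)(2/9) = 0.0066386; P(data | r = 3) = (6/9)(3/9)(6/9)(3/9)(3/9) = 0.016461; P(data | r = 7) = (2/9)(7/9)(2/9)(7/9)(7/9) = 0.023235; P(data | r = 8) = (1/9)(8/9)(1/9)(8/9)(8/9) = 0.0086708.
Multiplying each by its prior: 1/5 · 0.0010838 = 0.00021677, 1/5 · 0.0066386 = 0.0013277, 1/5 · 0.016461 = 0.0032922, 1/5 · 0.023235 = 0.004647, 1/5 · 0.0086708 = 0.0017342; summing to 0.011218.
By Bayes' rule, P(r = 8 | data) = (0.0017342) / (0.011218) = 0.15459.

0.155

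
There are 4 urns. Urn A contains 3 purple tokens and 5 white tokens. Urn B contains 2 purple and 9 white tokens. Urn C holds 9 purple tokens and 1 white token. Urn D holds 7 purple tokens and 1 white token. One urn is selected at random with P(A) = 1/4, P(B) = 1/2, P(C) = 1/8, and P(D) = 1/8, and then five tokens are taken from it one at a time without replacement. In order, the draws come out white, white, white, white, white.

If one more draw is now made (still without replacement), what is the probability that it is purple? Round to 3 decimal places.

0.354

For each hypothesis, P(data | H) works out to: P(data | urn A) = (5/8)(4/7)(3/6)(2/5)(1/4) = 0.017857; P(data | urn B) = (9/11)(8/10)(7/9)(6/8)(5/7) = 0.27273; P(data | urn C) = (1/10)(0/9) = 0; P(data | urn D) = (1/8)(0/7) = 0.
The prior-weighted likelihoods are 1/4 · 0.017857 = 0.0044643, 1/2 · 0.27273 = 0.13636, 1/8 · 0 = 0, 1/8 · 0 = 0; these sum to 0.14083.
Normalising, the posterior is P(urn A | data) = 0.0317, P(urn B | data) = 0.9683, P(urn C | data) = 0, P(urn D | data) = 0.
The predictive probability is P(purple next | data) = (1)(0.0317) + (1/3)(0.9683) = 0.35447.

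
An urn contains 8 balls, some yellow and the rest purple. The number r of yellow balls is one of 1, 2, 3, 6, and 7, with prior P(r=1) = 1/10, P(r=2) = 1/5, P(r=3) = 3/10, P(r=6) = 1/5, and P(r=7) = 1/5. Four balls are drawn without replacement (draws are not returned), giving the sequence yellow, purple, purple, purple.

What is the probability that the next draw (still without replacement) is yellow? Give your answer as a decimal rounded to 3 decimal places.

0.317

The likelihood of the observed sequence under each hypothesis: P(data | r = 1) = (1/8)(7/7)(6/6)(5/5) = 1/8; P(data | r = 2) = (2/8)(6/7)(5/6)(4/5) = 1/7; P(data | r = 3) = (3/8)(5/7)(4/6)(3/5) = 3/28; P(data | r = 6) = (6/8)(2/7)(1/6)(0/5) = 0; P(data | r = 7) = (7/8)(1/7)(0/6) = 0.
Weighting by the prior gives 1/10 · 1/8 = 1/80, 1/5 · 1/7 = 1/35, 3/10 · 3/28 = 9/280, 1/5 · 0 = 0, 1/5 · 0 = 0; with total 41/560.
Dividing through by the total gives posterior P(r = 1 | data) = 7/41, P(r = 2 | data) = 16/41, P(r = 3 | data) = 18/41, P(r = 6 | data) = 0, P(r = 7 | data) = 0.
So P(yellow next | data) = Σ P(yellow next | H) P(H | data) = (0)(7/41) + (1/4)(16/41) + (1/2)(18/41) = 13/41.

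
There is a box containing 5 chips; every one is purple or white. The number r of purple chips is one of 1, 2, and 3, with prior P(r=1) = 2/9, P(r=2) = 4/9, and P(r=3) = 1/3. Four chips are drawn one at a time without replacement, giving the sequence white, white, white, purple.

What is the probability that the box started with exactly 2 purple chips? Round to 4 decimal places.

For each hypothesis, P(data | H) works out to: P(data | r = 1) = (4/5)(3/4)(2/3)(1/2) = 1/5; P(data | r = 2) = (3/5)(2/4)(1/3)(2/2) = 1/10; P(data | r = 3) = (2/5)(1/4)(0/3) = 0.
Weighting by the prior gives 2/9 · 1/5 = 2/45, 4/9 · 1/10 = 2/45, 1/3 · 0 = 0; summing to 4/45.
So P(r = 2 | data) = (2/45) / (4/45) = 1/2.

0.5000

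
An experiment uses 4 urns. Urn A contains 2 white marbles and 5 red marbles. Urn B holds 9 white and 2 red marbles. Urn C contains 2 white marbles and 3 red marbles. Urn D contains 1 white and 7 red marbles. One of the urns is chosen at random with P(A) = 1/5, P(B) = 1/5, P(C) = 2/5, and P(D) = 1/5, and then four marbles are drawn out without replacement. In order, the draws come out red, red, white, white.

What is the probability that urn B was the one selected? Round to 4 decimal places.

For each hypothesis, P(data | H) works out to: P(data | urn A) = (5/7)(4/6)(2/5)(1/4) = 0.047619; P(data | urn B) = (2/11)(1/10)(9/9)(8/8) = 0.018182; P(data | urn C) = (3/5)(2/4)(2/3)(1/2) = 0.1; P(data | urn D) = (7/8)(6/7)(1/6)(0/5) = 0.
Weighting by the prior gives 1/5 · 0.047619 = 0.0095238, 1/5 · 0.018182 = 0.0036364, 2/5 · 0.1 = 0.04, 1/5 · 0 = 0; with total 0.05316.
Therefore the posterior P(urn B | data) = (0.0036364) / (0.05316) = 0.068404.

0.0684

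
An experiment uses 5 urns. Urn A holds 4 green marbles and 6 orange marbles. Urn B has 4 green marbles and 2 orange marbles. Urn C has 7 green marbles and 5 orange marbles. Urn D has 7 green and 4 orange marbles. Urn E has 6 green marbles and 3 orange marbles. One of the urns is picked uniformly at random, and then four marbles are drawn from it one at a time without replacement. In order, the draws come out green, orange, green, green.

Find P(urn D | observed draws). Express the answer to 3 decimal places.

0.223

Under each hypothesis, the probability of the observed sequence is: P(data | urn A) = (4/10)(6/9)(3/8)(2/7) = 0.028571; P(data | urn B) = (4/6)(2/5)(3/4)(2/3) = 0.13333; P(data | urn C) = (7/12)(5/11)(6/10)(5/9) = 0.088384; P(data | urn D) = (7/11)(4/10)(6/9)(5/8) = 0.10606; P(data | urn E) = (6/9)(3/8)(5/7)(4/6) = 0.11905.
Weighting by the prior gives 1/5 · 0.028571 = 0.0057143, 1/5 · 0.13333 = 0.026667, 1/5 · 0.088384 = 0.017677, 1/5 · 0.10606 = 0.021212, 1/5 · 0.11905 = 0.02381; with total 0.095079.
So P(urn D | data) = (0.021212) / (0.095079) = 0.2231.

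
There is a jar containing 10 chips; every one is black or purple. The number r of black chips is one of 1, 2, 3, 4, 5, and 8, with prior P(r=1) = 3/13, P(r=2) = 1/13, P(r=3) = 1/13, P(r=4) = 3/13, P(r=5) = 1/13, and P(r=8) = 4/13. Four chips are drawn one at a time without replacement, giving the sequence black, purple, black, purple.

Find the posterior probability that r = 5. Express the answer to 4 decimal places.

For each hypothesis, P(data | H) works out to: P(data | r = 1) = (1/10)(9/9)(0/8) = 0; P(data | r = 2) = (2/10)(8/9)(1/8)(7/7) = 0.022222; P(data | r = 3) = (3/10)(7/9)(2/8)(6/7) = 0.05; P(data | r = 4) = (4/10)(6/9)(3/8)(5/7) = 0.071429; P(data | r = 5) = (5/10)(5/9)(4/8)(4/7) = 0.079365; P(data | r = 8) = (8/10)(2/9)(7/8)(1/7) = 0.022222.
Multiplying each by its prior: 3/13 · 0 = 0, 1/13 · 0.022222 = 0.0017094, 1/13 · 0.05 = 0.0038462, 3/13 · 0.071429 = 0.016484, 1/13 · 0.079365 = 0.006105, 4/13 · 0.022222 = 0.0068376; with total 0.034982.
Hence P(r = 5 | data) = (0.006105) / (0.034982) = 0.17452.

0.1745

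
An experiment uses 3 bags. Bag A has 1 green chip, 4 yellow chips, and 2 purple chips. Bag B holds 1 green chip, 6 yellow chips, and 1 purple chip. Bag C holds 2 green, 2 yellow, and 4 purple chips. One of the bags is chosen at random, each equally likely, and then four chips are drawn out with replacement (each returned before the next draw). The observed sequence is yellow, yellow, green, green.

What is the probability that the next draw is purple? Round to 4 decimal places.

Compute the likelihood of the observed sequence for each case: P(data | bag A) = (4/7)(4/7)(1/7)(1/7) = 0.0066639; P(data | bag B) = (6/8)(6/8)(1/8)(1/8) = 0.0087891; P(data | bag C) = (2/8)(2/8)(2/8)(2/8) = 0.0039062.
The prior-weighted likelihoods are 1/3 · 0.0066639 = 0.0022213, 1/3 · 0.0087891 = 0.0029297, 1/3 · 0.0039062 = 0.0013021; with total 0.0064531.
The posterior is then P(bag A | data) = 0.34422, P(bag B | data) = 0.454, P(bag C | data) = 0.20178.
So P(purple next | data) = Σ P(purple next | H) P(H | data) = (2/7)(0.34422) + (1/8)(0.454) + (1/2)(0.20178) = 0.25599.

0.2560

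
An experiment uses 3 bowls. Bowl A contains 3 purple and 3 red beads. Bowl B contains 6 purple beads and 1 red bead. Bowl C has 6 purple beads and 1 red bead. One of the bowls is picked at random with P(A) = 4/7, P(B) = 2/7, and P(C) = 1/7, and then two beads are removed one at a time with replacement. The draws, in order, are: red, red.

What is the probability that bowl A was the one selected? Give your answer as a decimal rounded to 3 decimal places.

0.942

For each hypothesis, P(data | H) works out to: P(data | bowl A) = (3/6)(3/6) = 1/4; P(data | bowl B) = (1/7)(1/7) = 1/49; P(data | bowl C) = (1/7)(1/7) = 1/49.
Multiplying each by its prior: 4/7 · 1/4 = 1/7, 2/7 · 1/49 = 2/343, 1/7 · 1/49 = 1/343; summing to 52/343.
Hence P(bowl A | data) = (1/7) / (52/343) = 49/52.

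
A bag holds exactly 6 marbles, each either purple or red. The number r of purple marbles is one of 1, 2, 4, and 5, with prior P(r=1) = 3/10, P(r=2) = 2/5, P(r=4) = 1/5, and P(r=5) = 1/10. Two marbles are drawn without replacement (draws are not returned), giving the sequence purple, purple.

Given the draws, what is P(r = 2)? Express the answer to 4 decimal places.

0.1538

Compute the likelihood of the observed sequence for each case: P(data | r = 1) = (1/6)(0/5) = 0; P(data | r = 2) = (2/6)(1/5) = 1/15; P(data | r = 4) = (4/6)(3/5) = 2/5; P(data | r = 5) = (5/6)(4/5) = 2/3.
Multiplying each by its prior: 3/10 · 0 = 0, 2/5 · 1/15 = 2/75, 1/5 · 2/5 = 2/25, 1/10 · 2/3 = 1/15; summing to 13/75.
So P(r = 2 | data) = (2/75) / (13/75) = 2/13.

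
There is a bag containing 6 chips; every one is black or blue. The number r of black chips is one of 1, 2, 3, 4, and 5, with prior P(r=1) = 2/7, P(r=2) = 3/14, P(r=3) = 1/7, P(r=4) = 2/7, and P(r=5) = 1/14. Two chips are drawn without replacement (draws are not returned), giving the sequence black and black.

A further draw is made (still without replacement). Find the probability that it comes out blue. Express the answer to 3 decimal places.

Under each hypothesis, the probability of the observed sequence is: P(data | r = 1) = (1/6)(0/5) = 0; P(data | r = 2) = (2/6)(1/5) = 1/15; P(data | r = 3) = (3/6)(2/5) = 1/5; P(data | r = 4) = (4/6)(3/5) = 2/5; P(data | r = 5) = (5/6)(4/5) = 2/3.
Weighting by the prior gives 2/7 · 0 = 0, 3/14 · 1/15 = 1/70, 1/7 · 1/5 = 1/35, 2/7 · 2/5 = 4/35, 1/14 · 2/3 = 1/21; with total 43/210.
Normalising, the posterior is P(r = 1 | data) = 0, P(r = 2 | data) = 3/43, P(r = 3 | data) = 6/43, P(r = 4 | data) = 24/43, P(r = 5 | data) = 10/43.
The predictive probability is P(blue next | data) = (1)(3/43) + (3/4)(6/43) + (1/2)(24/43) + (1/4)(10/43) = 22/43.

0.512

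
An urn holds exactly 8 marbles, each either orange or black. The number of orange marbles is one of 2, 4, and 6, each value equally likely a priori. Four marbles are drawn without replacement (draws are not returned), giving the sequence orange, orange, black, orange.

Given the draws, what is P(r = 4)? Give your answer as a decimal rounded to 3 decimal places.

Compute the likelihood of the observed sequence for each case: P(data | r = 2) = (2/8)(1/7)(6/6)(0/5) = 0; P(data | r = 4) = (4/8)(3/7)(4/6)(2/5) = 2/35; P(data | r = 6) = (6/8)(5/7)(2/6)(4/5) = 1/7.
Weighting by the prior gives 1/3 · 0 = 0, 1/3 · 2/35 = 2/105, 1/3 · 1/7 = 1/21; summing to 1/15.
So P(r = 4 | data) = (2/105) / (1/15) = 2/7.

0.286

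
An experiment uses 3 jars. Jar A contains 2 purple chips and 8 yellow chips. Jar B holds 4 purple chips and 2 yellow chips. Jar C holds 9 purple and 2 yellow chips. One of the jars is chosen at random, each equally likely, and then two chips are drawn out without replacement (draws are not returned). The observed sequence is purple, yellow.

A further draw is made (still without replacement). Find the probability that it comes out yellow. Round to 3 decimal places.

The likelihood of the observed sequence under each hypothesis: P(data | jar A) = (2/10)(8/9) = 0.17778; P(data | jar B) = (4/6)(2/5) = 0.26667; P(data | jar C) = (9/11)(2/10) = 0.16364.
Multiplying each by its prior: 1/3 · 0.17778 = 0.059259, 1/3 · 0.26667 = 0.088889, 1/3 · 0.16364 = 0.054545; these sum to 0.20269.
Dividing through by the total gives posterior P(jar A | data) = 0.29236, P(jar B | data) = 0.43854, P(jar C | data) = 0.2691.
The predictive probability is P(yellow next | data) = (7/8)(0.29236) + (1/4)(0.43854) + (1/9)(0.2691) = 0.39535.

0.395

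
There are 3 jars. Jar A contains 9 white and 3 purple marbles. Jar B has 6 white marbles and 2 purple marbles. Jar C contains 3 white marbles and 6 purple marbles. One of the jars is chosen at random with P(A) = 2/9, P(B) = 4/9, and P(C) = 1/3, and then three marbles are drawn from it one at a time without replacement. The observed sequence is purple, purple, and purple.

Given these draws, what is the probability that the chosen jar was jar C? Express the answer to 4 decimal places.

0.9874

For each hypothesis, P(data | H) works out to: P(data | jar A) = (3/12)(2/11)(1/10) = 0.0045455; P(data | jar B) = (2/8)(1/7)(0/6) = 0; P(data | jar C) = (6/9)(5/8)(4/7) = 0.2381.
The prior-weighted likelihoods are 2/9 · 0.0045455 = 0.0010101, 4/9 · 0 = 0, 1/3 · 0.2381 = 0.079365; with total 0.080375.
Hence P(jar C | data) = (0.079365) / (0.080375) = 0.98743.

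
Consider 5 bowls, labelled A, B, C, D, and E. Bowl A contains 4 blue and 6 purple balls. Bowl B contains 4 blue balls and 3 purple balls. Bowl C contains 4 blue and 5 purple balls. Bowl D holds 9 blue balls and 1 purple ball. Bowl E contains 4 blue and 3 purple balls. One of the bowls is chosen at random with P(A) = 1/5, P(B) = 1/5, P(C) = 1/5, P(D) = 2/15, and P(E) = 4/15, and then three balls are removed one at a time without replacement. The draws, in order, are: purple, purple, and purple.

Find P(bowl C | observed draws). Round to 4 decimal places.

Compute the likelihood of the observed sequence for each case: P(data | bowl A) = (6/10)(5/9)(4/8) = 1/6; P(data | bowl B) = (3/7)(2/6)(1/5) = 1/35; P(data | bowl C) = (5/9)(4/8)(3/7) = 5/42; P(data | bowl D) = (1/10)(0/9) = 0; P(data | bowl E) = (3/7)(2/6)(1/5) = 1/35.
The prior-weighted likelihoods are 1/5 · 1/6 = 1/30, 1/5 · 1/35 = 1/175, 1/5 · 5/42 = 1/42, 2/15 · 0 = 0, 4/15 · 1/35 = 4/525; these sum to 37/525.
Hence P(bowl C | data) = (1/42) / (37/525) = 25/74.

0.3378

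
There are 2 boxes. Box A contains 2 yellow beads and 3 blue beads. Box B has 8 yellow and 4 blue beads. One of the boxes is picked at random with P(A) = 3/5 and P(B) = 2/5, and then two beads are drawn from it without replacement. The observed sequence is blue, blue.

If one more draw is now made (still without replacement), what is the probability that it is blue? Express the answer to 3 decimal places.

0.311

Compute the likelihood of the observed sequence for each case: P(data | box A) = (3/5)(2/4) = 3/10; P(data | box B) = (4/12)(3/11) = 1/11.
Multiplying each by its prior: 3/5 · 3/10 = 9/50, 2/5 · 1/11 = 2/55; these sum to 119/550.
Dividing through by the total gives posterior P(box A | data) = 99/119, P(box B | data) = 20/119.
The predictive probability is P(blue next | data) = (1/3)(99/119) + (1/5)(20/119) = 37/119.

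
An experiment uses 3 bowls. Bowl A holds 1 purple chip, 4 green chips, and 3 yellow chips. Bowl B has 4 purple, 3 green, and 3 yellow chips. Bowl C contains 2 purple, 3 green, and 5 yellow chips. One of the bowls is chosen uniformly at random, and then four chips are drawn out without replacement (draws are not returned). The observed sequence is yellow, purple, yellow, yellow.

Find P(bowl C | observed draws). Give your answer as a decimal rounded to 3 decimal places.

Compute the likelihood of the observed sequence for each case: P(data | bowl A) = (3/8)(1/7)(2/6)(1/5) = 1/280; P(data | bowl B) = (3/10)(4/9)(2/8)(1/7) = 1/210; P(data | bowl C) = (5/10)(2/9)(4/8)(3/7) = 1/42.
Multiplying each by its prior: 1/3 · 1/280 = 1/840, 1/3 · 1/210 = 1/630, 1/3 · 1/42 = 1/126; these sum to 3/280.
Therefore the posterior P(bowl C | data) = (1/126) / (3/280) = 20/27.

0.741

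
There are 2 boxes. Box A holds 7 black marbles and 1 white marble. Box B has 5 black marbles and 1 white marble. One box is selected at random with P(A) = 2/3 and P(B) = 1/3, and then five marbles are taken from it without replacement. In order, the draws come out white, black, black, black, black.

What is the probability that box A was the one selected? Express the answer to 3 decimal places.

0.600

For each hypothesis, P(data | H) works out to: P(data | box A) = (1/8)(7/7)(6/6)(5/5)(4/4) = 1/8; P(data | box B) = (1/6)(5/5)(4/4)(3/3)(2/2) = 1/6.
Weighting by the prior gives 2/3 · 1/8 = 1/12, 1/3 · 1/6 = 1/18; summing to 5/36.
By Bayes' rule, P(box A | data) = (1/12) / (5/36) = 3/5.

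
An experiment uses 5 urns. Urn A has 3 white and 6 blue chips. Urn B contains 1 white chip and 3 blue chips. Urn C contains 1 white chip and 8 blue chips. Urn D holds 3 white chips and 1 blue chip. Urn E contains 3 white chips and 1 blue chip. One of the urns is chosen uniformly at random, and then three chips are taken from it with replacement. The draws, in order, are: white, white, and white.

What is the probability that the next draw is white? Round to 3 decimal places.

0.723

For each hypothesis, P(data | H) works out to: P(data | urn A) = (3/9)(3/9)(3/9) = 0.037037; P(data | urn B) = (1/4)(1/4)(1/4) = 0.015625; P(data | urn C) = (1/9)(1/9)(1/9) = 0.0013717; P(data | urn D) = (3/4)(3/4)(3/4) = 0.42188; P(data | urn E) = (3/4)(3/4)(3/4) = 0.42188.
Multiplying each by its prior: 1/5 · 0.037037 = 0.0074074, 1/5 · 0.015625 = 0.003125, 1/5 · 0.0013717 = 0.00027435, 1/5 · 0.42188 = 0.084375, 1/5 · 0.42188 = 0.084375; with total 0.17956.
The posterior is then P(urn A | data) = 0.041254, P(urn B | data) = 0.017404, P(urn C | data) = 0.0015279, P(urn D | data) = 0.46991, P(urn E | data) = 0.46991.
Averaging over the posterior, P(white next | data) = (1/3)(0.041254) + (1/4)(0.017404) + (1/9)(0.0015279) + (3/4)(0.46991) + (3/4)(0.46991) = 0.72313.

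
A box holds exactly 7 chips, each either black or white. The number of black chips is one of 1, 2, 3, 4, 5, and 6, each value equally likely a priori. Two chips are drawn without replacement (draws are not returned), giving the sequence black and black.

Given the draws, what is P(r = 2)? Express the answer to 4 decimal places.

0.0286

The likelihood of the observed sequence under each hypothesis: P(data | r = 1) = (1/7)(0/6) = 0; P(data | r = 2) = (2/7)(1/6) = 1/21; P(data | r = 3) = (3/7)(2/6) = 1/7; P(data | r = 4) = (4/7)(3/6) = 2/7; P(data | r = 5) = (5/7)(4/6) = 10/21; P(data | r = 6) = (6/7)(5/6) = 5/7.
The prior-weighted likelihoods are 1/6 · 0 = 0, 1/6 · 1/21 = 1/126, 1/6 · 1/7 = 1/42, 1/6 · 2/7 = 1/21, 1/6 · 10/21 = 5/63, 1/6 · 5/7 = 5/42; these sum to 5/18.
By Bayes' rule, P(r = 2 | data) = (1/126) / (5/18) = 1/35.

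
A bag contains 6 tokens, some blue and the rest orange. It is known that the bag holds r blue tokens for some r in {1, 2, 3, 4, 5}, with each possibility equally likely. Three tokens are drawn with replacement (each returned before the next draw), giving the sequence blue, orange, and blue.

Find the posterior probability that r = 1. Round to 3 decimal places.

0.048

Under each hypothesis, the probability of the observed sequence is: P(data | r = 1) = (1/6)(5/6)(1/6) = 5/216; P(data | r = 2) = (2/6)(4/6)(2/6) = 2/27; P(data | r = 3) = (3/6)(3/6)(3/6) = 1/8; P(data | r = 4) = (4/6)(2/6)(4/6) = 4/27; P(data | r = 5) = (5/6)(1/6)(5/6) = 25/216.
Multiplying each by its prior: 1/5 · 5/216 = 1/216, 1/5 · 2/27 = 2/135, 1/5 · 1/8 = 1/40, 1/5 · 4/27 = 4/135, 1/5 · 25/216 = 5/216; these sum to 7/72.
By Bayes' rule, P(r = 1 | data) = (1/216) / (7/72) = 1/21.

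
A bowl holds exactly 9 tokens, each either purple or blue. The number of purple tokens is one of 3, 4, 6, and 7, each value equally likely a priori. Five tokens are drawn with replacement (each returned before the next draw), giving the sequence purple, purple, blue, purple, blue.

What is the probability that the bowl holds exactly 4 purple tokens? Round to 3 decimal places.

For each hypothesis, P(data | H) works out to: P(data | r = 3) = (3/9)(3/9)(6/9)(3/9)(6/9) = 0.016461; P(data | r = 4) = (4/9)(4/9)(5/9)(4/9)(5/9) = 0.027096; P(data | r = 6) = (6/9)(6/9)(3/9)(6/9)(3/9) = 0.032922; P(data | r = 7) = (7/9)(7/9)(2/9)(7/9)(2/9) = 0.023235.
The prior-weighted likelihoods are 1/4 · 0.016461 = 0.0041152, 1/4 · 0.027096 = 0.006774, 1/4 · 0.032922 = 0.0082305, 1/4 · 0.023235 = 0.0058087; summing to 0.024928.
By Bayes' rule, P(r = 4 | data) = (0.006774) / (0.024928) = 0.27174.

0.272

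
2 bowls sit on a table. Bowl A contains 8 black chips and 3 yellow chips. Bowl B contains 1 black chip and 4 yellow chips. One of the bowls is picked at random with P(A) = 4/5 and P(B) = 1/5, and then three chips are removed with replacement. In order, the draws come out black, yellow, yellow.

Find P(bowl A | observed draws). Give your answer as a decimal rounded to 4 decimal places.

0.6283

The likelihood of the observed sequence under each hypothesis: P(data | bowl A) = (8/11)(3/11)(3/11) = 0.054095; P(data | bowl B) = (1/5)(4/5)(4/5) = 0.128.
Weighting by the prior gives 4/5 · 0.054095 = 0.043276, 1/5 · 0.128 = 0.0256; summing to 0.068876.
By Bayes' rule, P(bowl A | data) = (0.043276) / (0.068876) = 0.62832.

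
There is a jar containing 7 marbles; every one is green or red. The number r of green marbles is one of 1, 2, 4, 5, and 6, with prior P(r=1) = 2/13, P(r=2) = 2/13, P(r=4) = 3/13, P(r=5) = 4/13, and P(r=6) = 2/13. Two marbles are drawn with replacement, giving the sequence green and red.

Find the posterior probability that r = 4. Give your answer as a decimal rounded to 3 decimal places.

0.300

The likelihood of the observed sequence under each hypothesis: P(data | r = 1) = (1/7)(6/7) = 6/49; P(data | r = 2) = (2/7)(5/7) = 10/49; P(data | r = 4) = (4/7)(3/7) = 12/49; P(data | r = 5) = (5/7)(2/7) = 10/49; P(data | r = 6) = (6/7)(1/7) = 6/49.
The prior-weighted likelihoods are 2/13 · 6/49 = 12/637, 2/13 · 10/49 = 20/637, 3/13 · 12/49 = 36/637, 4/13 · 10/49 = 40/637, 2/13 · 6/49 = 12/637; summing to 120/637.
Hence P(r = 4 | data) = (36/637) / (120/637) = 3/10.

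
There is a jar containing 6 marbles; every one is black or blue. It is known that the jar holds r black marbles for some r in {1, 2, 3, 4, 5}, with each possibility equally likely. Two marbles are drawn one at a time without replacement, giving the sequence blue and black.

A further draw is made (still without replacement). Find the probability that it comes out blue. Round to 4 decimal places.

The likelihood of the observed sequence under each hypothesis: P(data | r = 1) = (5/6)(1/5) = 1/6; P(data | r = 2) = (4/6)(2/5) = 4/15; P(data | r = 3) = (3/6)(3/5) = 3/10; P(data | r = 4) = (2/6)(4/5) = 4/15; P(data | r = 5) = (1/6)(5/5) = 1/6.
The prior-weighted likelihoods are 1/5 · 1/6 = 1/30, 1/5 · 4/15 = 4/75, 1/5 · 3/10 = 3/50, 1/5 · 4/15 = 4/75, 1/5 · 1/6 = 1/30; these sum to 7/30.
The posterior is then P(r = 1 | data) = 1/7, P(r = 2 | data) = 8/35, P(r = 3 | data) = 9/35, P(r = 4 | data) = 8/35, P(r = 5 | data) = 1/7.
Averaging over the posterior, P(blue next | data) = (1)(1/7) + (3/4)(8/35) + (1/2)(9/35) + (1/4)(8/35) + (0)(1/7) = 1/2.

0.5000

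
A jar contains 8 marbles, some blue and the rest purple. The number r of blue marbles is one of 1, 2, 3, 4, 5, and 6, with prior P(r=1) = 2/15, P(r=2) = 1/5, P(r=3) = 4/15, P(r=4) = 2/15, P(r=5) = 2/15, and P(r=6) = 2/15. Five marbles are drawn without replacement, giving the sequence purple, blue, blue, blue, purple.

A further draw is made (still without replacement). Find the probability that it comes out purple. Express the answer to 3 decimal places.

0.489

For each hypothesis, P(data | H) works out to: P(data | r = 1) = (7/8)(1/7)(0/6) = 0; P(data | r = 2) = (6/8)(2/7)(1/6)(0/5) = 0; P(data | r = 3) = (5/8)(3/7)(2/6)(1/5)(4/4) = 0.017857; P(data | r = 4) = (4/8)(4/7)(3/6)(2/5)(3/4) = 0.042857; P(data | r = 5) = (3/8)(5/7)(4/6)(3/5)(2/4) = 0.053571; P(data | r = 6) = (2/8)(6/7)(5/6)(4/5)(1/4) = 0.035714.
Weighting by the prior gives 2/15 · 0 = 0, 1/5 · 0 = 0, 4/15 · 0.017857 = 0.0047619, 2/15 · 0.042857 = 0.0057143, 2/15 · 0.053571 = 0.0071429, 2/15 · 0.035714 = 0.0047619; summing to 0.022381.
Normalising, the posterior is P(r = 1 | data) = 0, P(r = 2 | data) = 0, P(r = 3 | data) = 0.21277, P(r = 4 | data) = 0.25532, P(r = 5 | data) = 0.31915, P(r = 6 | data) = 0.21277.
So P(purple next | data) = Σ P(purple next | H) P(H | data) = (1)(0.21277) + (2/3)(0.25532) + (1/3)(0.31915) + (0)(0.21277) = 0.48936.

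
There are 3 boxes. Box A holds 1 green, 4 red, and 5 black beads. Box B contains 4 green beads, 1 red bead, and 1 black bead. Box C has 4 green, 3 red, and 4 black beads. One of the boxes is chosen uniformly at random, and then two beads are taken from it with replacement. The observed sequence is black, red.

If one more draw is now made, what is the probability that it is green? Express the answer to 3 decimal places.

For each hypothesis, P(data | H) works out to: P(data | box A) = (5/10)(4/10) = 0.2; P(data | box B) = (1/6)(1/6) = 0.027778; P(data | box C) = (4/11)(3/11) = 0.099174.
Weighting by the prior gives 1/3 · 0.2 = 0.066667, 1/3 · 0.027778 = 0.0092593, 1/3 · 0.099174 = 0.033058; these sum to 0.10898.
Normalising, the posterior is P(box A | data) = 0.61171, P(box B | data) = 0.08496, P(box C | data) = 0.30333.
Averaging over the posterior, P(green next | data) = (1/10)(0.61171) + (2/3)(0.08496) + (4/11)(0.30333) = 0.22811.

0.228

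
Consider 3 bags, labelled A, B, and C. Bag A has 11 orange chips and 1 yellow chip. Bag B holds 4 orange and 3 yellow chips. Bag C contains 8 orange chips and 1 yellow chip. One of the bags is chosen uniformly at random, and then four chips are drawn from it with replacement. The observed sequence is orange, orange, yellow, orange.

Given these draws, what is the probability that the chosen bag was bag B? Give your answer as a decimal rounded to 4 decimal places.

The likelihood of the observed sequence under each hypothesis: P(data | bag A) = (11/12)(11/12)(1/12)(11/12) = 0.064188; P(data | bag B) = (4/7)(4/7)(3/7)(4/7) = 0.079967; P(data | bag C) = (8/9)(8/9)(1/9)(8/9) = 0.078037.
Multiplying each by its prior: 1/3 · 0.064188 = 0.021396, 1/3 · 0.079967 = 0.026656, 1/3 · 0.078037 = 0.026012; summing to 0.074064.
So P(bag B | data) = (0.026656) / (0.074064) = 0.3599.

0.3599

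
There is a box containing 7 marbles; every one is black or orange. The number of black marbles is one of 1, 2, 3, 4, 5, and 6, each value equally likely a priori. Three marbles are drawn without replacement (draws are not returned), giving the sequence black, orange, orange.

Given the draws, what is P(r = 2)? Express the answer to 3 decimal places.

The likelihood of the observed sequence under each hypothesis: P(data | r = 1) = (1/7)(6/6)(5/5) = 1/7; P(data | r = 2) = (2/7)(5/6)(4/5) = 4/21; P(data | r = 3) = (3/7)(4/6)(3/5) = 6/35; P(data | r = 4) = (4/7)(3/6)(2/5) = 4/35; P(data | r = 5) = (5/7)(2/6)(1/5) = 1/21; P(data | r = 6) = (6/7)(1/6)(0/5) = 0.
The prior-weighted likelihoods are 1/6 · 1/7 = 1/42, 1/6 · 4/21 = 2/63, 1/6 · 6/35 = 1/35, 1/6 · 4/35 = 2/105, 1/6 · 1/21 = 1/126, 1/6 · 0 = 0; summing to 1/9.
Hence P(r = 2 | data) = (2/63) / (1/9) = 2/7.

0.286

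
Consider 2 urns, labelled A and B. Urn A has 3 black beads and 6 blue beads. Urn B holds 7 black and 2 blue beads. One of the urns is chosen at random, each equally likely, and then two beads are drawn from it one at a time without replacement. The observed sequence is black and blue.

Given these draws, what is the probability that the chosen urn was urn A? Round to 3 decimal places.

Compute the likelihood of the observed sequence for each case: P(data | urn A) = (3/9)(6/8) = 1/4; P(data | urn B) = (7/9)(2/8) = 7/36.
Multiplying each by its prior: 1/2 · 1/4 = 1/8, 1/2 · 7/36 = 7/72; these sum to 2/9.
Hence P(urn A | data) = (1/8) / (2/9) = 9/16.

0.563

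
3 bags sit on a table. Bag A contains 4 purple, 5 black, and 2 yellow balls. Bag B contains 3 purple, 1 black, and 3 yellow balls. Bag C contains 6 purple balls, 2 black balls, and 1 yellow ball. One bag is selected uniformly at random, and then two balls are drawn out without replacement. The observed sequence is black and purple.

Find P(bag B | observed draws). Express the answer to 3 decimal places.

0.170

For each hypothesis, P(data | H) works out to: P(data | bag A) = (5/11)(4/10) = 2/11; P(data | bag B) = (1/7)(3/6) = 1/14; P(data | bag C) = (2/9)(6/8) = 1/6.
The prior-weighted likelihoods are 1/3 · 2/11 = 2/33, 1/3 · 1/14 = 1/42, 1/3 · 1/6 = 1/18; summing to 97/693.
Therefore the posterior P(bag B | data) = (1/42) / (97/693) = 33/194.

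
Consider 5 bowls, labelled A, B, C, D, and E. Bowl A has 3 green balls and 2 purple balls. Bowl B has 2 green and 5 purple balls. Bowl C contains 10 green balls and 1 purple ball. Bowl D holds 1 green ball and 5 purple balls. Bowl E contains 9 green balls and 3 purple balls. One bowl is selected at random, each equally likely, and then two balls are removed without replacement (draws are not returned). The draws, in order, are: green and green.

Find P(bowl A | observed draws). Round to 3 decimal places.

Compute the likelihood of the observed sequence for each case: P(data | bowl A) = (3/5)(2/4) = 0.3; P(data | bowl B) = (2/7)(1/6) = 0.047619; P(data | bowl C) = (10/11)(9/10) = 0.81818; P(data | bowl D) = (1/6)(0/5) = 0; P(data | bowl E) = (9/12)(8/11) = 0.54545.
Weighting by the prior gives 1/5 · 0.3 = 0.06, 1/5 · 0.047619 = 0.0095238, 1/5 · 0.81818 = 0.16364, 1/5 · 0 = 0, 1/5 · 0.54545 = 0.10909; summing to 0.34225.
Hence P(bowl A | data) = (0.06) / (0.34225) = 0.17531.

0.175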